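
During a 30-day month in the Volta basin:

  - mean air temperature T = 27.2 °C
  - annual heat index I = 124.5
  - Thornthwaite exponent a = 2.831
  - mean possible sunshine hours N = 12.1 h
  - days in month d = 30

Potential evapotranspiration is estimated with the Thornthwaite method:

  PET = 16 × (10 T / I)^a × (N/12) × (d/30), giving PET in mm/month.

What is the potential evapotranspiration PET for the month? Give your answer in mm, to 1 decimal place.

10T/I = 10 × 27.2 / 124.5 = 2.1847
(10T/I)^a = 2.1847^2.831 = 9.1373
Uncorrected PET = 16 × 9.1373 = 146.197 mm
Correction = (N/12)(d/30) = (12.1/12)(30/30) = 1.0083
PET = 146.197 × 1.0083 = 147.410 mm/month

147.4 mm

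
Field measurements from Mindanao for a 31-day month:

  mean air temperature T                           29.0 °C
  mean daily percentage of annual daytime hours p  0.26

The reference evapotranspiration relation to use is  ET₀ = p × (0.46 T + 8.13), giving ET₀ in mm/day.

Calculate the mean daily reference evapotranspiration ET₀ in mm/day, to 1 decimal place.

ET₀ = 0.26 × (0.46 × 29.0 + 8.13) = 0.26 × 21.470 = 5.5822 mm/d

5.6 mm/day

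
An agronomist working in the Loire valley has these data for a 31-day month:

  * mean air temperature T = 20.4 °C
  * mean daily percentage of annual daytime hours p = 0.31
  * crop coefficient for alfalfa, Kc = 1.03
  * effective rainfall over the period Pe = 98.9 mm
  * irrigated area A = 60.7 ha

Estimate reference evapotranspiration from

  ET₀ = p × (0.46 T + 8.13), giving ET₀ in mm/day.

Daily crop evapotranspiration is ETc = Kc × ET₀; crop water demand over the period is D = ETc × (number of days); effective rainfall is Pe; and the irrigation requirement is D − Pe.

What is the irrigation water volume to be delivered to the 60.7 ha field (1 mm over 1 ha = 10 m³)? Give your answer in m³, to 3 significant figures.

45200 m³

ET₀ = 0.31 × (0.46 × 20.4 + 8.13) = 0.31 × 17.514 = 5.4293 mm/d
ETc = Kc × ET₀ = 1.03 × 5.4293 = 5.5922 mm/d
Crop demand D = ETc × 31 d = 5.5922 × 31 = 173.358 mm
D − Pe = 173.358 − 98.9 = 74.458 mm
Volume = 74.458 mm × 60.7 ha × 10 = 45196.0 m³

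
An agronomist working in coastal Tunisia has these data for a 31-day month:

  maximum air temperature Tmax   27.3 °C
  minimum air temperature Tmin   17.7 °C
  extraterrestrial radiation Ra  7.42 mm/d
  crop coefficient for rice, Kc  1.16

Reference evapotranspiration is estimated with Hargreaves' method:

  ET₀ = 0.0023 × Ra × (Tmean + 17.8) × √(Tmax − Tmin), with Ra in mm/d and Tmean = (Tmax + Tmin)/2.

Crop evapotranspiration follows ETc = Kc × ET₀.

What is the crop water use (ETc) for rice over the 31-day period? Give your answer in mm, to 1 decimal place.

Tmean = (27.3 + 17.7)/2 = 22.50 °C
ET₀ = 0.0023 × 7.42 × (22.50 + 17.8) × √9.6 = 0.0023 × 7.42 × 40.30 × 3.0984 = 2.1310 mm/d
ETc = Kc × ET₀ = 1.16 × 2.1310 = 2.4720 mm/d
Over 31 days: 2.4720 × 31 = 76.632 mm

76.6 mm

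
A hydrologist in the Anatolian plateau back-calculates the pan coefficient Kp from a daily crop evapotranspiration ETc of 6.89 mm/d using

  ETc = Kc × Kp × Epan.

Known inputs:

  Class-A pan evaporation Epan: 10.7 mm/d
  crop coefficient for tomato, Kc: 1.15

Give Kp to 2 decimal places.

ETc = Kc × Kp × Epan  ⇒  Kp = ETc / (Kc × Epan)
Kp = 6.89 / (1.15 × 10.7) = 6.89 / 12.305 = 0.5599

0.56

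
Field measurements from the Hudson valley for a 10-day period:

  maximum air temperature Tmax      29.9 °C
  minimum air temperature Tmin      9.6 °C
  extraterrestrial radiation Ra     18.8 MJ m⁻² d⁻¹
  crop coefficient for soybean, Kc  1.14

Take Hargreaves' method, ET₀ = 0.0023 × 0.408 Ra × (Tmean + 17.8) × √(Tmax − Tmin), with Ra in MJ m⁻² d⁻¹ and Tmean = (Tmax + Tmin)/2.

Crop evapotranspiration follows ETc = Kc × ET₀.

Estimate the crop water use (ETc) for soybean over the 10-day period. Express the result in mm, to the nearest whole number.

Tmean = (29.9 + 9.6)/2 = 19.75 °C
0.408 Ra = 0.408 × 18.8 = 7.6704 mm/d equivalent
ET₀ = 0.0023 × 7.6704 × (19.75 + 17.8) × √20.3 = 0.0023 × 7.6704 × 37.55 × 4.5056 = 2.9848 mm/d
ETc = Kc × ET₀ = 1.14 × 2.9848 = 3.4027 mm/d
Over 10 days: 3.4027 × 10 = 34.027 mm

34 mm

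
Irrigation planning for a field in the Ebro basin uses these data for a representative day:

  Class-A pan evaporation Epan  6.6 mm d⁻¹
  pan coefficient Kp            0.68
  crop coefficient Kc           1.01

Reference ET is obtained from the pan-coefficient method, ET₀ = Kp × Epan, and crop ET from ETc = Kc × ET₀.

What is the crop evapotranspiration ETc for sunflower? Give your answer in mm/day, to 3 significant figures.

ET₀ = 0.68 × 6.6 = 4.4880 mm/d
ETc = Kc × ET₀ = 1.01 × 4.4880 = 4.5329 mm/d

4.53 mm/day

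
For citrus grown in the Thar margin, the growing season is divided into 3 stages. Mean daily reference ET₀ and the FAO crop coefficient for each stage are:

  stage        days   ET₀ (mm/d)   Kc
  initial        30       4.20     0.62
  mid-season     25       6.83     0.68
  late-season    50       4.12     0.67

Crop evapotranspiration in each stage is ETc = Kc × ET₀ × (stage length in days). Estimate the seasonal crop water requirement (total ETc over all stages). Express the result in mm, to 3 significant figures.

initial: 0.62 × 4.20 × 30 = 78.12 mm
mid-season: 0.68 × 6.83 × 25 = 116.11 mm
late-season: 0.67 × 4.12 × 50 = 138.02 mm
Seasonal total = 332.25 mm

332 mm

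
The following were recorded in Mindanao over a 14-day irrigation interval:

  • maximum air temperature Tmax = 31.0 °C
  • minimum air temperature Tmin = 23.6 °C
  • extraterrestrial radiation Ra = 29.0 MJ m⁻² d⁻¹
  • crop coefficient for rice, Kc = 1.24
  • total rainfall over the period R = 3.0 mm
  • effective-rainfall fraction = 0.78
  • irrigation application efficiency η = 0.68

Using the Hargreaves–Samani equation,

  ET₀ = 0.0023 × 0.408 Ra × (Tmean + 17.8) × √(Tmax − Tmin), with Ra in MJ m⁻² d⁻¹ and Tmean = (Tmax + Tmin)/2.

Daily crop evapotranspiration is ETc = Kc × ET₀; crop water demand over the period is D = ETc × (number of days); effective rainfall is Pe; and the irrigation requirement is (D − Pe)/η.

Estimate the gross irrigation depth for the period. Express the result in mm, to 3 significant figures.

Tmean = (31.0 + 23.6)/2 = 27.30 °C
0.408 Ra = 0.408 × 29.0 = 11.8320 mm/d equivalent
ET₀ = 0.0023 × 11.8320 × (27.30 + 17.8) × √7.4 = 0.0023 × 11.8320 × 45.10 × 2.7203 = 3.3387 mm/d
ETc = Kc × ET₀ = 1.24 × 3.3387 = 4.1400 mm/d
Crop demand D = ETc × 14 d = 4.1400 × 14 = 57.960 mm
Pe = 0.78 × 3.0 = 2.340 mm
D − Pe = 57.960 − 2.340 = 55.620 mm
Gross irrigation = 55.620 / 0.68 = 81.794 mm

81.8 mm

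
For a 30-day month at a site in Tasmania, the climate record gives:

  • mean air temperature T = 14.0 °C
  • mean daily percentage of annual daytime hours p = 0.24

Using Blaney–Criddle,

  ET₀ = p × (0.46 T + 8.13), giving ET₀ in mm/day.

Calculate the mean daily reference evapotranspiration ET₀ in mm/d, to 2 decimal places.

ET₀ = 0.24 × (0.46 × 14.0 + 8.13) = 0.24 × 14.570 = 3.4968 mm/d

3.50 mm/d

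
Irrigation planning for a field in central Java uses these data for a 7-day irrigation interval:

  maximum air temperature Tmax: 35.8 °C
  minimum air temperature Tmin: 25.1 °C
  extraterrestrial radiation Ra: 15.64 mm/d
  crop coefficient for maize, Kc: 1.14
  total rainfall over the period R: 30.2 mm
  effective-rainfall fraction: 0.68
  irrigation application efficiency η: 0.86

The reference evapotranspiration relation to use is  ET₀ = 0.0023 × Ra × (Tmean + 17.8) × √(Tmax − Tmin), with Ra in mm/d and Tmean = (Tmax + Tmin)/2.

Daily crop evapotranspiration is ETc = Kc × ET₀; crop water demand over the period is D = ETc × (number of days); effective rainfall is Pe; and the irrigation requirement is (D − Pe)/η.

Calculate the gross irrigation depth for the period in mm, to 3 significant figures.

28.8 mm

Tmean = (35.8 + 25.1)/2 = 30.45 °C
ET₀ = 0.0023 × 15.64 × (30.45 + 17.8) × √10.7 = 0.0023 × 15.64 × 48.25 × 3.2711 = 5.6775 mm/d
ETc = Kc × ET₀ = 1.14 × 5.6775 = 6.4724 mm/d
Crop demand D = ETc × 7 d = 6.4724 × 7 = 45.307 mm
Pe = 0.68 × 30.2 = 20.536 mm
D − Pe = 45.307 − 20.536 = 24.771 mm
Gross irrigation = 24.771 / 0.86 = 28.803 mm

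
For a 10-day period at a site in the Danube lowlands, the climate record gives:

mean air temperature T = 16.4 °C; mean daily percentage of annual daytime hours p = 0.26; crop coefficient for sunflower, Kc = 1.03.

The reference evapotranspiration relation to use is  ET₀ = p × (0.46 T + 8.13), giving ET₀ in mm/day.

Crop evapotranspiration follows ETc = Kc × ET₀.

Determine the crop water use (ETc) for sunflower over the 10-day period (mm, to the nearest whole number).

ET₀ = 0.26 × (0.46 × 16.4 + 8.13) = 0.26 × 15.674 = 4.0752 mm/d
ETc = Kc × ET₀ = 1.03 × 4.0752 = 4.1975 mm/d
Over 10 days: 4.1975 × 10 = 41.975 mm

42 mm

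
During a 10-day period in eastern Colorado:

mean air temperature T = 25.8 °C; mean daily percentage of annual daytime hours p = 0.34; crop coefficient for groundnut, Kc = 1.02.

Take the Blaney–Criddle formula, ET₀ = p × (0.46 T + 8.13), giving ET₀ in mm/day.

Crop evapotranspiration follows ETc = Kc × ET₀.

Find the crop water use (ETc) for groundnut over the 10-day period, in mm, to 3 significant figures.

69.4 mm

ET₀ = 0.34 × (0.46 × 25.8 + 8.13) = 0.34 × 19.998 = 6.7993 mm/d
ETc = Kc × ET₀ = 1.02 × 6.7993 = 6.9353 mm/d
Over 10 days: 6.9353 × 10 = 69.353 mm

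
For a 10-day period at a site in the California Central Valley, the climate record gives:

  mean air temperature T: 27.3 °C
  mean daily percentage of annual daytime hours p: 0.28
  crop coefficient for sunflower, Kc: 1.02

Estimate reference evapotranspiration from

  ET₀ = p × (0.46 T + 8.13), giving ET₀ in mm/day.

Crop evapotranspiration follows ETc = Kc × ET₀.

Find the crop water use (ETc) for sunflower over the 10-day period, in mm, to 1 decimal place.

ET₀ = 0.28 × (0.46 × 27.3 + 8.13) = 0.28 × 20.688 = 5.7926 mm/d
ETc = Kc × ET₀ = 1.02 × 5.7926 = 5.9085 mm/d
Over 10 days: 5.9085 × 10 = 59.085 mm

59.1 mm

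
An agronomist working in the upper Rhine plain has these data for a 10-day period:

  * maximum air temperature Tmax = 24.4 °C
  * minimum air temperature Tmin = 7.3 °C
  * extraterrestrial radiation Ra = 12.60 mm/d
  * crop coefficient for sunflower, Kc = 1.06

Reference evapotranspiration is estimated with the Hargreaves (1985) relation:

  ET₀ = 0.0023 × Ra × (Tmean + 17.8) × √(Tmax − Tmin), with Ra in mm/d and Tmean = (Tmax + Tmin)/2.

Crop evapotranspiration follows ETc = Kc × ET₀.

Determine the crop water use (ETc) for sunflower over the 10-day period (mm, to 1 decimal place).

Tmean = (24.4 + 7.3)/2 = 15.85 °C
ET₀ = 0.0023 × 12.60 × (15.85 + 17.8) × √17.1 = 0.0023 × 12.60 × 33.65 × 4.1352 = 4.0326 mm/d
ETc = Kc × ET₀ = 1.06 × 4.0326 = 4.2746 mm/d
Over 10 days: 4.2746 × 10 = 42.746 mm

42.7 mm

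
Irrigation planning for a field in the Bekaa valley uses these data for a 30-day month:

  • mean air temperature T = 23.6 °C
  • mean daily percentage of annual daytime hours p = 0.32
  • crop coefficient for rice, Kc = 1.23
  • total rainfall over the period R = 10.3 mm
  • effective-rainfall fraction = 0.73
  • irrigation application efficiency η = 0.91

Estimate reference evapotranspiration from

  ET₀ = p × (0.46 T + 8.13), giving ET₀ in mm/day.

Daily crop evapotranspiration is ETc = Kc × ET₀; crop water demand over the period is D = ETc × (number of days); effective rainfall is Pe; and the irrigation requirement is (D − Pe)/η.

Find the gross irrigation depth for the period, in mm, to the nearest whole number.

ET₀ = 0.32 × (0.46 × 23.6 + 8.13) = 0.32 × 18.986 = 6.0755 mm/d
ETc = Kc × ET₀ = 1.23 × 6.0755 = 7.4729 mm/d
Crop demand D = ETc × 30 d = 7.4729 × 30 = 224.187 mm
Pe = 0.73 × 10.3 = 7.519 mm
D − Pe = 224.187 − 7.519 = 216.668 mm
Gross irrigation = 216.668 / 0.91 = 238.097 mm

238 mm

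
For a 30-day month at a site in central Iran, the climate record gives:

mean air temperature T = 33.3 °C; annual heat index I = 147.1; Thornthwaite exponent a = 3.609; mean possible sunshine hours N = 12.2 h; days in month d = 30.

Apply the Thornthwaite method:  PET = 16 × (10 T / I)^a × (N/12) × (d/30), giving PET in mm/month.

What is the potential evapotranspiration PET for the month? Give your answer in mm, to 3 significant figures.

310 mm

10T/I = 10 × 33.3 / 147.1 = 2.2638
(10T/I)^a = 2.2638^3.609 = 19.0814
Uncorrected PET = 16 × 19.0814 = 305.302 mm
Correction = (N/12)(d/30) = (12.2/12)(30/30) = 1.0167
PET = 305.302 × 1.0167 = 310.401 mm/month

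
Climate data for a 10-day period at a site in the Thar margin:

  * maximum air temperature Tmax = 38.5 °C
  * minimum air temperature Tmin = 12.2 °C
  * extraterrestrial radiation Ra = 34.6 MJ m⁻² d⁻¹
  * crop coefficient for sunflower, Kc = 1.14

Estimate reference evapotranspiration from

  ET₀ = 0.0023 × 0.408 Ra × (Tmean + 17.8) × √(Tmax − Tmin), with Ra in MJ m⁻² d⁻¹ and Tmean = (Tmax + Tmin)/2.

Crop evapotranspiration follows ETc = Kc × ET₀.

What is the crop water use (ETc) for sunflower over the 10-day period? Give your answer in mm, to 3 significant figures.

81.9 mm

Tmean = (38.5 + 12.2)/2 = 25.35 °C
0.408 Ra = 0.408 × 34.6 = 14.1168 mm/d equivalent
ET₀ = 0.0023 × 14.1168 × (25.35 + 17.8) × √26.3 = 0.0023 × 14.1168 × 43.15 × 5.1284 = 7.1850 mm/d
ETc = Kc × ET₀ = 1.14 × 7.1850 = 8.1909 mm/d
Over 10 days: 8.1909 × 10 = 81.909 mm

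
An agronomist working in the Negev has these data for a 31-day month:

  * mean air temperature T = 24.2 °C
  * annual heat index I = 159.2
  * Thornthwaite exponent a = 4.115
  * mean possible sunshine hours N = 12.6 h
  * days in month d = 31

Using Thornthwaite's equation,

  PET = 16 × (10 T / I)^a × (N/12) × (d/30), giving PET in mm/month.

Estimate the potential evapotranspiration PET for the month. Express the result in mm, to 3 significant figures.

10T/I = 10 × 24.2 / 159.2 = 1.5201
(10T/I)^a = 1.5201^4.115 = 5.6028
Uncorrected PET = 16 × 5.6028 = 89.645 mm
Correction = (N/12)(d/30) = (12.6/12)(31/30) = 1.0850
PET = 89.645 × 1.0850 = 97.265 mm/month

97.3 mm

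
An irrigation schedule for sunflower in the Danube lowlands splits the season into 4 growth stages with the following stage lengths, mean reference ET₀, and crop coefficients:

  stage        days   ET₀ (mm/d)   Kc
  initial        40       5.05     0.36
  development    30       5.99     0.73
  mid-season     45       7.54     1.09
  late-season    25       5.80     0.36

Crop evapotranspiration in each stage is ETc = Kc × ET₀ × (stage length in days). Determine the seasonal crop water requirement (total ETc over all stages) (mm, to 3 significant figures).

initial: 0.36 × 5.05 × 40 = 72.72 mm
development: 0.73 × 5.99 × 30 = 131.18 mm
mid-season: 1.09 × 7.54 × 45 = 369.84 mm
late-season: 0.36 × 5.80 × 25 = 52.20 mm
Seasonal total = 625.94 mm

626 mm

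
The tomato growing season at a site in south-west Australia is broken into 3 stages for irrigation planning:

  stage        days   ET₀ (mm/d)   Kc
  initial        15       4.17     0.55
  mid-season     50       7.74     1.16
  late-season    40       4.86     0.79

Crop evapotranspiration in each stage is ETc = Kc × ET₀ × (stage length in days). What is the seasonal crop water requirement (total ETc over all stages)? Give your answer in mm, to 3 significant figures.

initial: 0.55 × 4.17 × 15 = 34.40 mm
mid-season: 1.16 × 7.74 × 50 = 448.92 mm
late-season: 0.79 × 4.86 × 40 = 153.58 mm
Seasonal total = 636.90 mm

637 mm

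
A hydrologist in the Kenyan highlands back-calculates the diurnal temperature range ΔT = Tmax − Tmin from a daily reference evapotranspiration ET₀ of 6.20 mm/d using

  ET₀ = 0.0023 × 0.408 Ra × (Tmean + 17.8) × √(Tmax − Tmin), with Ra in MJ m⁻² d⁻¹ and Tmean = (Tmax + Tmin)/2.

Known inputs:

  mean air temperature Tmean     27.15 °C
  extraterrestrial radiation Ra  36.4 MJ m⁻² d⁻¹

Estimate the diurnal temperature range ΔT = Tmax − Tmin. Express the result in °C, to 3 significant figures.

√ΔT = ET₀ / [0.0023 × 0.408 × Ra × (Tmean+17.8)] = 6.20 / (0.0023 × 14.8512 × 44.95) = 4.0381
ΔT = 4.0381² = 16.306 °C

16.3 °C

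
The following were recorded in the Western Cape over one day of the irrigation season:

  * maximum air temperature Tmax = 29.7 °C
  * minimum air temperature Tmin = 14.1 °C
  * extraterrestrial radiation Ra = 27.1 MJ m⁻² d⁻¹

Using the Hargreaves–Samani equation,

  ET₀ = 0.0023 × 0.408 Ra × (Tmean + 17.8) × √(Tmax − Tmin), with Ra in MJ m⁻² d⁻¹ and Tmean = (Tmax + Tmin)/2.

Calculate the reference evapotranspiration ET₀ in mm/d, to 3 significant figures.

3.99 mm/d

Tmean = (29.7 + 14.1)/2 = 21.90 °C
0.408 Ra = 0.408 × 27.1 = 11.0568 mm/d equivalent
ET₀ = 0.0023 × 11.0568 × (21.90 + 17.8) × √15.6 = 0.0023 × 11.0568 × 39.70 × 3.9497 = 3.9876 mm/d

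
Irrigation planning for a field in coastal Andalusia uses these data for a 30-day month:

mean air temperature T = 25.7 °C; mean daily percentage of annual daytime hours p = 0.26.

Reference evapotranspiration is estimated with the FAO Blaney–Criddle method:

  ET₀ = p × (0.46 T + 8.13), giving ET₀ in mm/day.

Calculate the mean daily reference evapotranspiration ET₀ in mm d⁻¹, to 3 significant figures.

5.19 mm d⁻¹

ET₀ = 0.26 × (0.46 × 25.7 + 8.13) = 0.26 × 19.952 = 5.1875 mm/d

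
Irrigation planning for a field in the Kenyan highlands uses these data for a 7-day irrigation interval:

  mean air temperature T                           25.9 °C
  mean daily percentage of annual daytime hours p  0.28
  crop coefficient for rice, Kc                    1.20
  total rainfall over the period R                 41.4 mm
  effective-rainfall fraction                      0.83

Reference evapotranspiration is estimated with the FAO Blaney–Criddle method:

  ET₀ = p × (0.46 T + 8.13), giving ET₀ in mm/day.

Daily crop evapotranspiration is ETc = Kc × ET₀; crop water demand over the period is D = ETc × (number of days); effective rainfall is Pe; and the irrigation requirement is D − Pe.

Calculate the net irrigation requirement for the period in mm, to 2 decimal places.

12.78 mm

ET₀ = 0.28 × (0.46 × 25.9 + 8.13) = 0.28 × 20.044 = 5.6123 mm/d
ETc = Kc × ET₀ = 1.20 × 5.6123 = 6.7348 mm/d
Crop demand D = ETc × 7 d = 6.7348 × 7 = 47.144 mm
Pe = 0.83 × 41.4 = 34.362 mm
D − Pe = 47.144 − 34.362 = 12.782 mm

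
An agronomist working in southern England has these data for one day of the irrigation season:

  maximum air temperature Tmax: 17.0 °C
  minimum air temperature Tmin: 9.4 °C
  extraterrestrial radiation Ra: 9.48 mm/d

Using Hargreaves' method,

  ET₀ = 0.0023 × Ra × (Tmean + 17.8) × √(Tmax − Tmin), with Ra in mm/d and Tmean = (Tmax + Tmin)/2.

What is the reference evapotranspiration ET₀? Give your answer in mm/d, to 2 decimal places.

1.86 mm/d

Tmean = (17.0 + 9.4)/2 = 13.20 °C
ET₀ = 0.0023 × 9.48 × (13.20 + 17.8) × √7.6 = 0.0023 × 9.48 × 31.00 × 2.7568 = 1.8634 mm/d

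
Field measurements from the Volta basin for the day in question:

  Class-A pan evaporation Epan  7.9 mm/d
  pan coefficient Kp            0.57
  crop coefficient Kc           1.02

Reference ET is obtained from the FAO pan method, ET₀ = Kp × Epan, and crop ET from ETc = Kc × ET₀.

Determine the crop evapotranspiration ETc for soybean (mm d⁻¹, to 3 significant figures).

4.59 mm d⁻¹

ET₀ = 0.57 × 7.9 = 4.5030 mm/d
ETc = Kc × ET₀ = 1.02 × 4.5030 = 4.5931 mm/d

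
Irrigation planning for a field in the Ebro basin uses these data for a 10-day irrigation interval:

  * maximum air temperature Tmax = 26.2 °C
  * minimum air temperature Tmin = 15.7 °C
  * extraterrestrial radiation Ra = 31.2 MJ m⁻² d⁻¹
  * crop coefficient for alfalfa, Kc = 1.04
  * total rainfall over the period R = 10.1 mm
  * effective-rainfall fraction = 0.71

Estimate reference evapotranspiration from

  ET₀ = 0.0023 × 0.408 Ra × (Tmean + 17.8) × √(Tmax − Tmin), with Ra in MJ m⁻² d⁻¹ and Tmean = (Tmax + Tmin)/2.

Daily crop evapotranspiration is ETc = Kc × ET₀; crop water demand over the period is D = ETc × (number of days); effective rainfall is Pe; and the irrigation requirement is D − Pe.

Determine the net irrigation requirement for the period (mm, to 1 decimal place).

31.1 mm

Tmean = (26.2 + 15.7)/2 = 20.95 °C
0.408 Ra = 0.408 × 31.2 = 12.7296 mm/d equivalent
ET₀ = 0.0023 × 12.7296 × (20.95 + 17.8) × √10.5 = 0.0023 × 12.7296 × 38.75 × 3.2404 = 3.6763 mm/d
ETc = Kc × ET₀ = 1.04 × 3.6763 = 3.8234 mm/d
Crop demand D = ETc × 10 d = 3.8234 × 10 = 38.234 mm
Pe = 0.71 × 10.1 = 7.171 mm
D − Pe = 38.234 − 7.171 = 31.063 mm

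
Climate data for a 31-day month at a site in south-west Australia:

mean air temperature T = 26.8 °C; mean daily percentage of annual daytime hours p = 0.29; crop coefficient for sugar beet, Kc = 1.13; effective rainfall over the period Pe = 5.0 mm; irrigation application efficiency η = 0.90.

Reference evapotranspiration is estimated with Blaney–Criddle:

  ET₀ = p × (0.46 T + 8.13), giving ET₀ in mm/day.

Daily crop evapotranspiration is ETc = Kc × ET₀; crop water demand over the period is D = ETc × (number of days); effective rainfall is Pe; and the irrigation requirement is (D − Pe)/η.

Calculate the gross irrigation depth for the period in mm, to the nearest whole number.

ET₀ = 0.29 × (0.46 × 26.8 + 8.13) = 0.29 × 20.458 = 5.9328 mm/d
ETc = Kc × ET₀ = 1.13 × 5.9328 = 6.7041 mm/d
Crop demand D = ETc × 31 d = 6.7041 × 31 = 207.827 mm
D − Pe = 207.827 − 5.0 = 202.827 mm
Gross irrigation = 202.827 / 0.90 = 225.363 mm

225 mm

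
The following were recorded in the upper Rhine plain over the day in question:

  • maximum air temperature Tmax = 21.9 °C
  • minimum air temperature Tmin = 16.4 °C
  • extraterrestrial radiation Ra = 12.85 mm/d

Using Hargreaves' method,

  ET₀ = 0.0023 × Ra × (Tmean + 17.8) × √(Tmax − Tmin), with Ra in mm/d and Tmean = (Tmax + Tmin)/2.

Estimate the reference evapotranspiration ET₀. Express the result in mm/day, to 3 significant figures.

2.56 mm/day

Tmean = (21.9 + 16.4)/2 = 19.15 °C
ET₀ = 0.0023 × 12.85 × (19.15 + 17.8) × √5.5 = 0.0023 × 12.85 × 36.95 × 2.3452 = 2.5611 mm/d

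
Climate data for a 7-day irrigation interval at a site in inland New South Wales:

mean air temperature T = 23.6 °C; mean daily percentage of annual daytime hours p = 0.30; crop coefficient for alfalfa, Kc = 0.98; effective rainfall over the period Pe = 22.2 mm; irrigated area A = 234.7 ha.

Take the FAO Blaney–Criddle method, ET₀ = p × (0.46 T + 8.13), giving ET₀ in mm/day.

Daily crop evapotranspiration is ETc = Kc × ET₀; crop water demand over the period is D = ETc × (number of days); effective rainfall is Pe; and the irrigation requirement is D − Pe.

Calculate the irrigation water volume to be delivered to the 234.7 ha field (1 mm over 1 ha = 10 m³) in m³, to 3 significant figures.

39600 m³

ET₀ = 0.30 × (0.46 × 23.6 + 8.13) = 0.30 × 18.986 = 5.6958 mm/d
ETc = Kc × ET₀ = 0.98 × 5.6958 = 5.5819 mm/d
Crop demand D = ETc × 7 d = 5.5819 × 7 = 39.073 mm
D − Pe = 39.073 − 22.2 = 16.873 mm
Volume = 16.873 mm × 234.7 ha × 10 = 39600.9 m³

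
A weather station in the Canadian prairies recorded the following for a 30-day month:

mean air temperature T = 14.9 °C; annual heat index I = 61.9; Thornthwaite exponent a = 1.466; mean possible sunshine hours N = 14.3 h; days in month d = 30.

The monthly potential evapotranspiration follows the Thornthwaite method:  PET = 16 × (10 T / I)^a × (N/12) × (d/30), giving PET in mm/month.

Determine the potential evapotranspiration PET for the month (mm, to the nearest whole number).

69 mm

10T/I = 10 × 14.9 / 61.9 = 2.4071
(10T/I)^a = 2.4071^1.466 = 3.6247
Uncorrected PET = 16 × 3.6247 = 57.995 mm
Correction = (N/12)(d/30) = (14.3/12)(30/30) = 1.1917
PET = 57.995 × 1.1917 = 69.113 mm/month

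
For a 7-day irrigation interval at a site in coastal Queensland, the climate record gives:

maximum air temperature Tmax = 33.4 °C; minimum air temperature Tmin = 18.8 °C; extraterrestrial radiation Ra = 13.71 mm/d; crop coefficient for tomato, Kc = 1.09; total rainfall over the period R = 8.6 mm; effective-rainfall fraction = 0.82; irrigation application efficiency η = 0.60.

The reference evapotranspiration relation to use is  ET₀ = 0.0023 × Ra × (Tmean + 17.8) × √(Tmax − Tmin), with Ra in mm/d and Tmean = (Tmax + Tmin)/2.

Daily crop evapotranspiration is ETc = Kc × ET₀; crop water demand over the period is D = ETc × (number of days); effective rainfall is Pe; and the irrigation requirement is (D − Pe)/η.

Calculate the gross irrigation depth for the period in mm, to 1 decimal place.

55.5 mm

Tmean = (33.4 + 18.8)/2 = 26.10 °C
ET₀ = 0.0023 × 13.71 × (26.10 + 17.8) × √14.6 = 0.0023 × 13.71 × 43.90 × 3.8210 = 5.2894 mm/d
ETc = Kc × ET₀ = 1.09 × 5.2894 = 5.7654 mm/d
Crop demand D = ETc × 7 d = 5.7654 × 7 = 40.358 mm
Pe = 0.82 × 8.6 = 7.052 mm
D − Pe = 40.358 − 7.052 = 33.306 mm
Gross irrigation = 33.306 / 0.60 = 55.510 mm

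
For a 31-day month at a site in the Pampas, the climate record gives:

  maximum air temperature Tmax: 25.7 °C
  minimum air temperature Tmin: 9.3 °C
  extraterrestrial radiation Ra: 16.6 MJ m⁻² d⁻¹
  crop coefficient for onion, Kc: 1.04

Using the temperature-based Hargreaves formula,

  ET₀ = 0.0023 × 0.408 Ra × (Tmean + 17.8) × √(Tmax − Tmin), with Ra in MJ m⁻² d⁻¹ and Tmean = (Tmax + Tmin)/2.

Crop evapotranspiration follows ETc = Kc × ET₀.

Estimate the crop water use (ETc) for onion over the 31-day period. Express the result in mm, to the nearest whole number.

72 mm

Tmean = (25.7 + 9.3)/2 = 17.50 °C
0.408 Ra = 0.408 × 16.6 = 6.7728 mm/d equivalent
ET₀ = 0.0023 × 6.7728 × (17.50 + 17.8) × √16.4 = 0.0023 × 6.7728 × 35.30 × 4.0497 = 2.2269 mm/d
ETc = Kc × ET₀ = 1.04 × 2.2269 = 2.3160 mm/d
Over 31 days: 2.3160 × 31 = 71.796 mm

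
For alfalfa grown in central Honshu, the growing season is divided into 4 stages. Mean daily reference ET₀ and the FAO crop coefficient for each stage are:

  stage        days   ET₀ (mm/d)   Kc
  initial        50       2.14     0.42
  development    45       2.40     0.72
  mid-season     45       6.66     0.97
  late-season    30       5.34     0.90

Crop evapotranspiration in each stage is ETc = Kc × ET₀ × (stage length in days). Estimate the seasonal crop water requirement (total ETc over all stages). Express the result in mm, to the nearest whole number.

initial: 0.42 × 2.14 × 50 = 44.94 mm
development: 0.72 × 2.40 × 45 = 77.76 mm
mid-season: 0.97 × 6.66 × 45 = 290.71 mm
late-season: 0.90 × 5.34 × 30 = 144.18 mm
Seasonal total = 557.59 mm

558 mm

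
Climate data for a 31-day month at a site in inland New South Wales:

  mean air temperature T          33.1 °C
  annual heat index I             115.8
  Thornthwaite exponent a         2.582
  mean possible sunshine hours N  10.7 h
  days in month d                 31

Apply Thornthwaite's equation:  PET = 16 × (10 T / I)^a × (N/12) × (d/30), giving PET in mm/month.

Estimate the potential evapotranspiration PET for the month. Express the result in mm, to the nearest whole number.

10T/I = 10 × 33.1 / 115.8 = 2.8584
(10T/I)^a = 2.8584^2.582 = 15.0560
Uncorrected PET = 16 × 15.0560 = 240.896 mm
Correction = (N/12)(d/30) = (10.7/12)(31/30) = 0.9214
PET = 240.896 × 0.9214 = 221.962 mm/month

222 mm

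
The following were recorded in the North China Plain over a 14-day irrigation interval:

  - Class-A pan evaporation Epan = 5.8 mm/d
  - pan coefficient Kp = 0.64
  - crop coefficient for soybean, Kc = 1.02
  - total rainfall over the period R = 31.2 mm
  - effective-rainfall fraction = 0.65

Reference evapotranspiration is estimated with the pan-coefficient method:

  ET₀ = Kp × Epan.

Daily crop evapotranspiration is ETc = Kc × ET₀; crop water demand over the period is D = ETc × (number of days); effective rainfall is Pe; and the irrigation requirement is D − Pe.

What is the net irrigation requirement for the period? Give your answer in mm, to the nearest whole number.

ET₀ = 0.64 × 5.8 = 3.7120 mm/d
ETc = Kc × ET₀ = 1.02 × 3.7120 = 3.7862 mm/d
Crop demand D = ETc × 14 d = 3.7862 × 14 = 53.007 mm
Pe = 0.65 × 31.2 = 20.280 mm
D − Pe = 53.007 − 20.280 = 32.727 mm

33 mm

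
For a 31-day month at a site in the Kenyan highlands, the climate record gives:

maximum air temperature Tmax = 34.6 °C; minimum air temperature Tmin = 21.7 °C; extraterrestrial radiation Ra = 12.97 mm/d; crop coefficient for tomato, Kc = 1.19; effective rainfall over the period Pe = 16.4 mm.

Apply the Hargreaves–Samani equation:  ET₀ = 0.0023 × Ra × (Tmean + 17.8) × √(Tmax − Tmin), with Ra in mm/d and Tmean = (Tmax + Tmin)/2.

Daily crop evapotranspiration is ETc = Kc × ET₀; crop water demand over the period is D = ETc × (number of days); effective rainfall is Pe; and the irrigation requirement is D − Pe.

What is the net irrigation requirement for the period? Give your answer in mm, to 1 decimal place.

165.2 mm

Tmean = (34.6 + 21.7)/2 = 28.15 °C
ET₀ = 0.0023 × 12.97 × (28.15 + 17.8) × √12.9 = 0.0023 × 12.97 × 45.95 × 3.5917 = 4.9233 mm/d
ETc = Kc × ET₀ = 1.19 × 4.9233 = 5.8587 mm/d
Crop demand D = ETc × 31 d = 5.8587 × 31 = 181.620 mm
D − Pe = 181.620 − 16.4 = 165.220 mm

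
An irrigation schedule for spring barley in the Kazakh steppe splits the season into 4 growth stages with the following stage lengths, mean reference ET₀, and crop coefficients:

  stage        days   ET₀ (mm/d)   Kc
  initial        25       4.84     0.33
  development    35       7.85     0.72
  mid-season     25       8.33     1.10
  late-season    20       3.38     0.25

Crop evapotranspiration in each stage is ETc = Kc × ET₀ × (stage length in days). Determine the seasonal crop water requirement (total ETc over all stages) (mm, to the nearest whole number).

initial: 0.33 × 4.84 × 25 = 39.93 mm
development: 0.72 × 7.85 × 35 = 197.82 mm
mid-season: 1.10 × 8.33 × 25 = 229.08 mm
late-season: 0.25 × 3.38 × 20 = 16.90 mm
Seasonal total = 483.73 mm

484 mm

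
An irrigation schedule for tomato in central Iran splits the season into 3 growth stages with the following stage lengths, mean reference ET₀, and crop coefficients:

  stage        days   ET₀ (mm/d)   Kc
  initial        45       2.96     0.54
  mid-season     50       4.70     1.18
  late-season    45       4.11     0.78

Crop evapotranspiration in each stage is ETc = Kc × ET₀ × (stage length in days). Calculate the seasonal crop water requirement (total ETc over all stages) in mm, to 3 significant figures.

493 mm

initial: 0.54 × 2.96 × 45 = 71.93 mm
mid-season: 1.18 × 4.70 × 50 = 277.30 mm
late-season: 0.78 × 4.11 × 45 = 144.26 mm
Seasonal total = 493.49 mm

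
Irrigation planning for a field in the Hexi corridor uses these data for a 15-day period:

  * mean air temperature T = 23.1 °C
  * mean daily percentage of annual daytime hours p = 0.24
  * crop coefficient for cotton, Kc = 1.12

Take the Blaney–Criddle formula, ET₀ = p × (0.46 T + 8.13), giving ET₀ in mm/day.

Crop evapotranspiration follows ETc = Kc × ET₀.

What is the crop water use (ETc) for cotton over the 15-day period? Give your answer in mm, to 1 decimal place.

75.6 mm

ET₀ = 0.24 × (0.46 × 23.1 + 8.13) = 0.24 × 18.756 = 4.5014 mm/d
ETc = Kc × ET₀ = 1.12 × 4.5014 = 5.0416 mm/d
Over 15 days: 5.0416 × 15 = 75.624 mm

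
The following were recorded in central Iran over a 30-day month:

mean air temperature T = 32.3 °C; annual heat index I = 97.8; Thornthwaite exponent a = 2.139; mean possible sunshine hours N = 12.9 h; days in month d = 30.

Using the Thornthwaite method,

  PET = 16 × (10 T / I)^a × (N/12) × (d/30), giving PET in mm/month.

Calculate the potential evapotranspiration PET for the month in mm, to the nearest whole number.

10T/I = 10 × 32.3 / 97.8 = 3.3027
(10T/I)^a = 3.3027^2.139 = 12.8784
Uncorrected PET = 16 × 12.8784 = 206.054 mm
Correction = (N/12)(d/30) = (12.9/12)(30/30) = 1.0750
PET = 206.054 × 1.0750 = 221.508 mm/month

222 mm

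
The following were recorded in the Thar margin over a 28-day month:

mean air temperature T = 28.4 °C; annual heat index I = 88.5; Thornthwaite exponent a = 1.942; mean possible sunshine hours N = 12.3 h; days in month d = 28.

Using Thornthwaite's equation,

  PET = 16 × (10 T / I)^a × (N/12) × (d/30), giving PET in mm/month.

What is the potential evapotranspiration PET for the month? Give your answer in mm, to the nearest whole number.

10T/I = 10 × 28.4 / 88.5 = 3.2090
(10T/I)^a = 3.2090^1.942 = 9.6243
Uncorrected PET = 16 × 9.6243 = 153.989 mm
Correction = (N/12)(d/30) = (12.3/12)(28/30) = 0.9567
PET = 153.989 × 0.9567 = 147.321 mm/month

147 mm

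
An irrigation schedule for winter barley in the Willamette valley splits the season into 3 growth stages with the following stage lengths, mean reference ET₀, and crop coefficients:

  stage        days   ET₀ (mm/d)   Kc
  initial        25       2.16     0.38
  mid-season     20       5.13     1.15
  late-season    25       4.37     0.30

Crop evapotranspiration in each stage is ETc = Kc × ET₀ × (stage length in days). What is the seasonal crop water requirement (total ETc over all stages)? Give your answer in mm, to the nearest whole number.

171 mm

initial: 0.38 × 2.16 × 25 = 20.52 mm
mid-season: 1.15 × 5.13 × 20 = 117.99 mm
late-season: 0.30 × 4.37 × 25 = 32.78 mm
Seasonal total = 171.29 mm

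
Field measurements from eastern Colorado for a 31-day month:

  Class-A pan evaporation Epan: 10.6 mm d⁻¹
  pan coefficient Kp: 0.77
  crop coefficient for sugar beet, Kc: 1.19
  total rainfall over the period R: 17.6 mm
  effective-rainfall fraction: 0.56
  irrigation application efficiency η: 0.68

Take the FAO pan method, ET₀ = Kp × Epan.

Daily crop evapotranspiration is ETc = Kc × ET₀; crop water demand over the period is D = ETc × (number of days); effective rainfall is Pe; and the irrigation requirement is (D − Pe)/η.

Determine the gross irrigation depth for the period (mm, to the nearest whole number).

428 mm

ET₀ = 0.77 × 10.6 = 8.1620 mm/d
ETc = Kc × ET₀ = 1.19 × 8.1620 = 9.7128 mm/d
Crop demand D = ETc × 31 d = 9.7128 × 31 = 301.097 mm
Pe = 0.56 × 17.6 = 9.856 mm
D − Pe = 301.097 − 9.856 = 291.241 mm
Gross irrigation = 291.241 / 0.68 = 428.296 mm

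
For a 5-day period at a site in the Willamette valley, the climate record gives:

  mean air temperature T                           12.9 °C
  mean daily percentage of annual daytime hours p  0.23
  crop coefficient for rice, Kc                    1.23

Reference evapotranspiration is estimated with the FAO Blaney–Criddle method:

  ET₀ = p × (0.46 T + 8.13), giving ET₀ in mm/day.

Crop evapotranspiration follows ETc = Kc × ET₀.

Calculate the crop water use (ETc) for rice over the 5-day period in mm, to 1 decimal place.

ET₀ = 0.23 × (0.46 × 12.9 + 8.13) = 0.23 × 14.064 = 3.2347 mm/d
ETc = Kc × ET₀ = 1.23 × 3.2347 = 3.9787 mm/d
Over 5 days: 3.9787 × 5 = 19.894 mm

19.9 mm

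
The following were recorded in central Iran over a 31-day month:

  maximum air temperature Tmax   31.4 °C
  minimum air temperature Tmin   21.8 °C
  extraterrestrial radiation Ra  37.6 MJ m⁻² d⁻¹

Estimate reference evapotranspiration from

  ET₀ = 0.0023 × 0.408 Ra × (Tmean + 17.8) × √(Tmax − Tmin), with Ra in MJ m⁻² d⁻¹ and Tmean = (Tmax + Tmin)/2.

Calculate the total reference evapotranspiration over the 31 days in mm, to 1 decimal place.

150.5 mm

Tmean = (31.4 + 21.8)/2 = 26.60 °C
0.408 Ra = 0.408 × 37.6 = 15.3408 mm/d equivalent
ET₀ = 0.0023 × 15.3408 × (26.60 + 17.8) × √9.6 = 0.0023 × 15.3408 × 44.40 × 3.0984 = 4.8540 mm/d
Over 31 days: 4.8540 × 31 = 150.474 mm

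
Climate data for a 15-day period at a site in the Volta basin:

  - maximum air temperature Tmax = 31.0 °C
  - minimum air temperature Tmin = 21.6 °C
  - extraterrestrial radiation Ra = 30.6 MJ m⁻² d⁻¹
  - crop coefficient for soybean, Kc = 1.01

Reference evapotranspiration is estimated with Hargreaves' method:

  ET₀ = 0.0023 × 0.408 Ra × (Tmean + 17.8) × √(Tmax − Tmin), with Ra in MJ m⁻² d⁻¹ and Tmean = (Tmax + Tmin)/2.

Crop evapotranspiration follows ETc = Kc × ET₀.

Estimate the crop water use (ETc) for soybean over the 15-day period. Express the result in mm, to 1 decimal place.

Tmean = (31.0 + 21.6)/2 = 26.30 °C
0.408 Ra = 0.408 × 30.6 = 12.4848 mm/d equivalent
ET₀ = 0.0023 × 12.4848 × (26.30 + 17.8) × √9.4 = 0.0023 × 12.4848 × 44.10 × 3.0659 = 3.8825 mm/d
ETc = Kc × ET₀ = 1.01 × 3.8825 = 3.9213 mm/d
Over 15 days: 3.9213 × 15 = 58.820 mm

58.8 mm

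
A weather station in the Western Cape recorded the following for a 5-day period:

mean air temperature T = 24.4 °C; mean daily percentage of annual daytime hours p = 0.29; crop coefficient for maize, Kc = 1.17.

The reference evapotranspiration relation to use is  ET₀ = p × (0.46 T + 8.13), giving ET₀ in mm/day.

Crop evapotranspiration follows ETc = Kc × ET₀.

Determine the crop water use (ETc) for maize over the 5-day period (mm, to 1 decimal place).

32.8 mm

ET₀ = 0.29 × (0.46 × 24.4 + 8.13) = 0.29 × 19.354 = 5.6127 mm/d
ETc = Kc × ET₀ = 1.17 × 5.6127 = 6.5669 mm/d
Over 5 days: 6.5669 × 5 = 32.835 mm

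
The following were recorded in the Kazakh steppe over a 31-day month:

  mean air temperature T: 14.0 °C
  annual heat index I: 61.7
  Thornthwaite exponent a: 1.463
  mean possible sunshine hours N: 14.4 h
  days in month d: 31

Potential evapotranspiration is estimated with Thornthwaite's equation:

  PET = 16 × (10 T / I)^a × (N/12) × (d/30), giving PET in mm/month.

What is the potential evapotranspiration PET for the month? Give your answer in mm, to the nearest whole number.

10T/I = 10 × 14.0 / 61.7 = 2.2690
(10T/I)^a = 2.2690^1.463 = 3.3158
Uncorrected PET = 16 × 3.3158 = 53.053 mm
Correction = (N/12)(d/30) = (14.4/12)(31/30) = 1.2400
PET = 53.053 × 1.2400 = 65.786 mm/month

66 mm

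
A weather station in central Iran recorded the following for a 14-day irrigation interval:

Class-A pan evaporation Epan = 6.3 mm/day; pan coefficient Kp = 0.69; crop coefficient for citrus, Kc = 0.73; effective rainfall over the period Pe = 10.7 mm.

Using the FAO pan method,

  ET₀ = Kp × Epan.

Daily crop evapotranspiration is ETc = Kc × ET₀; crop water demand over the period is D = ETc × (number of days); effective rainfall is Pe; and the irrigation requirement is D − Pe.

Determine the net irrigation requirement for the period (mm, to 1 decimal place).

ET₀ = 0.69 × 6.3 = 4.3470 mm/d
ETc = Kc × ET₀ = 0.73 × 4.3470 = 3.1733 mm/d
Crop demand D = ETc × 14 d = 3.1733 × 14 = 44.426 mm
D − Pe = 44.426 − 10.7 = 33.726 mm

33.7 mm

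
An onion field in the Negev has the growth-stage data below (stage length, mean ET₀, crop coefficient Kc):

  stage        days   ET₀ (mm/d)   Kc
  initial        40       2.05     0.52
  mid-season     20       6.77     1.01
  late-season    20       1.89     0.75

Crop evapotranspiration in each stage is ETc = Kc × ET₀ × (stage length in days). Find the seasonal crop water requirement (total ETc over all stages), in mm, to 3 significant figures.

208 mm

initial: 0.52 × 2.05 × 40 = 42.64 mm
mid-season: 1.01 × 6.77 × 20 = 136.75 mm
late-season: 0.75 × 1.89 × 20 = 28.35 mm
Seasonal total = 207.74 mm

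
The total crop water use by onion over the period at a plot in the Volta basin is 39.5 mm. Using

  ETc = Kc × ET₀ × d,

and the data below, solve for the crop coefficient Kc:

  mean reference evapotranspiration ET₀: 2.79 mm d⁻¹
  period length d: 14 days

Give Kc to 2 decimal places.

1.01

ETc = Kc × ET₀ × d  ⇒  Kc = ETc / (ET₀ × d)
Kc = 39.5 / (2.79 × 14) = 39.5 / 39.06 = 1.0113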